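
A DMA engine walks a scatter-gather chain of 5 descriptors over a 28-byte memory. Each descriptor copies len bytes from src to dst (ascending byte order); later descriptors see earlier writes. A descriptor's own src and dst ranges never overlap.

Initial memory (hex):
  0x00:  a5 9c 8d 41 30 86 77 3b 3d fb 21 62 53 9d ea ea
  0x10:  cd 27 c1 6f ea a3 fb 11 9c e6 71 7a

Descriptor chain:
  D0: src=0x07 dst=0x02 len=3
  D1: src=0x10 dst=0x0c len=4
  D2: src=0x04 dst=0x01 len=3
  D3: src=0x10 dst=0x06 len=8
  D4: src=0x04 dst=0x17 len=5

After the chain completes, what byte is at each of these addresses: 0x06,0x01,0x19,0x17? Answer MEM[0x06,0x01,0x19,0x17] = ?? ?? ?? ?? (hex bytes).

[0] 0x07->0x02 len=3 : 3b 3d fb
[1] 0x10->0x0c len=4 : cd 27 c1 6f
[2] 0x04->0x01 len=3 : fb 86 77
[3] 0x10->0x06 len=8 : cd 27 c1 6f ea a3 fb 11
[4] 0x04->0x17 len=5 : fb 86 cd 27 c1
query mem[0x06]=0xcd, mem[0x01]=0xfb, mem[0x19]=0xcd, mem[0x17]=0xfb

MEM[0x06,0x01,0x19,0x17] = cd fb cd fb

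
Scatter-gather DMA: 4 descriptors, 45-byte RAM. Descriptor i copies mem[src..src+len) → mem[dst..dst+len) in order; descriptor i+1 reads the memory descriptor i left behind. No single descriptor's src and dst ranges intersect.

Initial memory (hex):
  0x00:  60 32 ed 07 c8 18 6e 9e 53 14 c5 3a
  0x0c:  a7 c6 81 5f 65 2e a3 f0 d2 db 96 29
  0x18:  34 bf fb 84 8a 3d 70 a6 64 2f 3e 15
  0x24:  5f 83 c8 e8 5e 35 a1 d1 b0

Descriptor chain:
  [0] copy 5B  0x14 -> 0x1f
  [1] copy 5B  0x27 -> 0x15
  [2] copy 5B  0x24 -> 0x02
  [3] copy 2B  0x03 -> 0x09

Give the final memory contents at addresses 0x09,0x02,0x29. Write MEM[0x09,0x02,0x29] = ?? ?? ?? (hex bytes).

D0: mem[0x1f..0x23] <- [d2 db 96 29 34]
D1: mem[0x15..0x19] <- [e8 5e 35 a1 d1]
D2: mem[0x02..0x06] <- [5f 83 c8 e8 5e]
D3: mem[0x09..0x0a] <- [83 c8]
query mem[0x09]=0x83, mem[0x02]=0x5f, mem[0x29]=0x35

MEM[0x09,0x02,0x29] = 83 5f 35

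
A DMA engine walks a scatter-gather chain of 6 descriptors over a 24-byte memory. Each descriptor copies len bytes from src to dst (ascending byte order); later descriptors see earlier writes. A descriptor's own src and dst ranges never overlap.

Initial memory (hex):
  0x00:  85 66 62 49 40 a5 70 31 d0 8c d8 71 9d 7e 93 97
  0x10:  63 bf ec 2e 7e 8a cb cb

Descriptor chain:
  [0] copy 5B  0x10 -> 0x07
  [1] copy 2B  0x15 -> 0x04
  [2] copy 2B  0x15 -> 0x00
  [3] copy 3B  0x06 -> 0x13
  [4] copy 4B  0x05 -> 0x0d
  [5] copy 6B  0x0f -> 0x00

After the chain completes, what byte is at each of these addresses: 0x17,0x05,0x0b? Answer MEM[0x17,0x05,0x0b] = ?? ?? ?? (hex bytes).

MEM[0x17,0x05,0x0b] = cb 63 7e

[0] 0x10->0x07 len=5 : 63 bf ec 2e 7e
[1] 0x15->0x04 len=2 : 8a cb
[2] 0x15->0x00 len=2 : 8a cb
[3] 0x06->0x13 len=3 : 70 63 bf
[4] 0x05->0x0d len=4 : cb 70 63 bf
[5] 0x0f->0x00 len=6 : 63 bf bf ec 70 63
query mem[0x17]=0xcb, mem[0x05]=0x63, mem[0x0b]=0x7e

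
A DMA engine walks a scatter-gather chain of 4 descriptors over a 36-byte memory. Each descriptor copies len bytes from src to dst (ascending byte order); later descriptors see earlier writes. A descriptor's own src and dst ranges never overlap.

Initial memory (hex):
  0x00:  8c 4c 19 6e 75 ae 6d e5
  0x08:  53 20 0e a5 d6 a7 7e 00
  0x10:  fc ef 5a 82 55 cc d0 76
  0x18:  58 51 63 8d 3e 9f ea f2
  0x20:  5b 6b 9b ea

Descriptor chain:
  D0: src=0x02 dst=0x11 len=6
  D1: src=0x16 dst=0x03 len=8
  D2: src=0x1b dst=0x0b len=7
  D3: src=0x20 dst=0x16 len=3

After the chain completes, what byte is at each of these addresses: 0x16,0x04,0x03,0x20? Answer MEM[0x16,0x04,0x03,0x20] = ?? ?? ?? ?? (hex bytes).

MEM[0x16,0x04,0x03,0x20] = 5b 76 e5 5b

#0 dst[0x11+6] := {0x19,0x6e,0x75,0xae,0x6d,0xe5}
#1 dst[0x03+8] := {0xe5,0x76,0x58,0x51,0x63,0x8d,0x3e,0x9f}
#2 dst[0x0b+7] := {0x8d,0x3e,0x9f,0xea,0xf2,0x5b,0x6b}
#3 dst[0x16+3] := {0x5b,0x6b,0x9b}
query mem[0x16]=0x5b, mem[0x04]=0x76, mem[0x03]=0xe5, mem[0x20]=0x5b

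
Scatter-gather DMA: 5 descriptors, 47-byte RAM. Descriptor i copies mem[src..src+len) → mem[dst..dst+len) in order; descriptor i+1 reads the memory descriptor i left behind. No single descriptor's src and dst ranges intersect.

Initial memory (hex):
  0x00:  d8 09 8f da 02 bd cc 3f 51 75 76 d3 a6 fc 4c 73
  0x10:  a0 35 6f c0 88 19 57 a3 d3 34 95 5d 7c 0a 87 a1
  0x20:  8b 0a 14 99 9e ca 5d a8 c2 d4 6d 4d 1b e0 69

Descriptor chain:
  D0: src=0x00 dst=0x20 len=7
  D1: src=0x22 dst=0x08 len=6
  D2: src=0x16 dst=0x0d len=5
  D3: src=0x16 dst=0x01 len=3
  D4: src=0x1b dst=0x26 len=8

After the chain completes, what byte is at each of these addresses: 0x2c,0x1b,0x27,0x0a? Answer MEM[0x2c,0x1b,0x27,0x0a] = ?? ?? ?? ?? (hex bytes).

[0] 0x00->0x20 len=7 : d8 09 8f da 02 bd cc
[1] 0x22->0x08 len=6 : 8f da 02 bd cc a8
[2] 0x16->0x0d len=5 : 57 a3 d3 34 95
[3] 0x16->0x01 len=3 : 57 a3 d3
[4] 0x1b->0x26 len=8 : 5d 7c 0a 87 a1 d8 09 8f
query mem[0x2c]=0x09, mem[0x1b]=0x5d, mem[0x27]=0x7c, mem[0x0a]=0x02

MEM[0x2c,0x1b,0x27,0x0a] = 09 5d 7c 02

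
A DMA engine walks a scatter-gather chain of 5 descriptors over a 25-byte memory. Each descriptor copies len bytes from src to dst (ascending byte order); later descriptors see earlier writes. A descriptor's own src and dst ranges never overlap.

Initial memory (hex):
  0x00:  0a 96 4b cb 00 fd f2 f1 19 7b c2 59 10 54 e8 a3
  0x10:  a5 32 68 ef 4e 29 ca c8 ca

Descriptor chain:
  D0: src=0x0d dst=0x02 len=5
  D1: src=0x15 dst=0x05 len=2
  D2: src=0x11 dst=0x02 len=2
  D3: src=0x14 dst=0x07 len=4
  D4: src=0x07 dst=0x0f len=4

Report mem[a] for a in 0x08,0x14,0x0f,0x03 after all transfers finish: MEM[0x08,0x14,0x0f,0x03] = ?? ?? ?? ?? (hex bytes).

  after D0: wrote 5B at 0x02 = 54e8a3a532
  after D1: wrote 2B at 0x05 = 29ca
  after D2: wrote 2B at 0x02 = 3268
  after D3: wrote 4B at 0x07 = 4e29cac8
  after D4: wrote 4B at 0x0f = 4e29cac8
query mem[0x08]=0x29, mem[0x14]=0x4e, mem[0x0f]=0x4e, mem[0x03]=0x68

MEM[0x08,0x14,0x0f,0x03] = 29 4e 4e 68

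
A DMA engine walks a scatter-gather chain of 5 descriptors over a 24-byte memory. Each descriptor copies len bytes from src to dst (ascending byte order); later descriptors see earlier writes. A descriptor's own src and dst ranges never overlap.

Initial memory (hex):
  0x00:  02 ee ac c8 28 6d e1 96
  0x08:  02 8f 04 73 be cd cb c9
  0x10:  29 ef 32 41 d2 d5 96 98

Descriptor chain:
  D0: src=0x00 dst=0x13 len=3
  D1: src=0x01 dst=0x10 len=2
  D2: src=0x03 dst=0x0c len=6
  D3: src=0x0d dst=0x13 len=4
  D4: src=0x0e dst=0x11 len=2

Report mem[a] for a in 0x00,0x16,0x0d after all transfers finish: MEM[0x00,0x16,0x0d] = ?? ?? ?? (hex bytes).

MEM[0x00,0x16,0x0d] = 02 96 28

  after D0: wrote 3B at 0x13 = 02eeac
  after D1: wrote 2B at 0x10 = eeac
  after D2: wrote 6B at 0x0c = c8286de19602
  after D3: wrote 4B at 0x13 = 286de196
  after D4: wrote 2B at 0x11 = 6de1
query mem[0x00]=0x02, mem[0x16]=0x96, mem[0x0d]=0x28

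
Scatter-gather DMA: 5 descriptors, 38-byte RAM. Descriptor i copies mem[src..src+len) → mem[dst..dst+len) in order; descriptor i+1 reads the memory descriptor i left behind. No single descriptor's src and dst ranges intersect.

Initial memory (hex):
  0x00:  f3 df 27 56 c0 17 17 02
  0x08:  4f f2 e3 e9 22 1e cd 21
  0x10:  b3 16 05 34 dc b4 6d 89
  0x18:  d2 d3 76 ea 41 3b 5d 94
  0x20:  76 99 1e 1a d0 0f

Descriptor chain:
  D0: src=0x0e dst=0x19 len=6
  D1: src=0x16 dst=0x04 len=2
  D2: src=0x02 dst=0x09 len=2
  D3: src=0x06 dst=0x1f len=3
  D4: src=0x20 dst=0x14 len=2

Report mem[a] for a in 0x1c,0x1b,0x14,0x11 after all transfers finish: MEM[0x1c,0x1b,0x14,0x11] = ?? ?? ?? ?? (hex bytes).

#0 dst[0x19+6] := {0xcd,0x21,0xb3,0x16,0x05,0x34}
#1 dst[0x04+2] := {0x6d,0x89}
#2 dst[0x09+2] := {0x27,0x56}
#3 dst[0x1f+3] := {0x17,0x02,0x4f}
#4 dst[0x14+2] := {0x02,0x4f}
query mem[0x1c]=0x16, mem[0x1b]=0xb3, mem[0x14]=0x02, mem[0x11]=0x16

MEM[0x1c,0x1b,0x14,0x11] = 16 b3 02 16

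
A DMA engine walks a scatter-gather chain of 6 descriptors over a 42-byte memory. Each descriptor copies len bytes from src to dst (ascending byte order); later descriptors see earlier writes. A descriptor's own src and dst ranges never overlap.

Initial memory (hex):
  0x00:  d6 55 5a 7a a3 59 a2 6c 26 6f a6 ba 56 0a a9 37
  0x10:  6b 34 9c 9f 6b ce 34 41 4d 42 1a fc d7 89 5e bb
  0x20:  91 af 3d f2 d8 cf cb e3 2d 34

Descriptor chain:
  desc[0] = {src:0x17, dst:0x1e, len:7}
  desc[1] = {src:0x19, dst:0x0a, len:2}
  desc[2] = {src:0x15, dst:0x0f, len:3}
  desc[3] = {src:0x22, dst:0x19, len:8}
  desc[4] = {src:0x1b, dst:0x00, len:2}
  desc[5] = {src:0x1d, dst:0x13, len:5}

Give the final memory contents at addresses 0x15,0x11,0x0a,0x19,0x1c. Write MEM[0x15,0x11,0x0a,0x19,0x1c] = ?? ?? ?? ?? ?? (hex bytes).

  after D0: wrote 7B at 0x1e = 414d421afcd789
  after D1: wrote 2B at 0x0a = 421a
  after D2: wrote 3B at 0x0f = ce3441
  after D3: wrote 8B at 0x19 = fcd789cfcbe32d34
  after D4: wrote 2B at 0x00 = 89cf
  after D5: wrote 5B at 0x13 = cbe32d341a
query mem[0x15]=0x2d, mem[0x11]=0x41, mem[0x0a]=0x42, mem[0x19]=0xfc, mem[0x1c]=0xcf

MEM[0x15,0x11,0x0a,0x19,0x1c] = 2d 41 42 fc cf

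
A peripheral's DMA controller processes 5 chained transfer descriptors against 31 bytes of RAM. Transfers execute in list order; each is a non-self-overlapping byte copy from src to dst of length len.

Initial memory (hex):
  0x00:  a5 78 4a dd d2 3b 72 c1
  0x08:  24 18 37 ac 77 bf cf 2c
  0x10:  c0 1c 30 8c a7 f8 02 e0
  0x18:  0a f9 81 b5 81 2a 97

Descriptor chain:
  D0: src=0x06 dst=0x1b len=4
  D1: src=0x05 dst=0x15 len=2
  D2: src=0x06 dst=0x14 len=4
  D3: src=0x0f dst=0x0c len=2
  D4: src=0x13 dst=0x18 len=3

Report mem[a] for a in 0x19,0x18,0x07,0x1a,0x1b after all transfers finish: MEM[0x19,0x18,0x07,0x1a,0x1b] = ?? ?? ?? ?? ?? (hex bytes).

D0: mem[0x1b..0x1e] <- [72 c1 24 18]
D1: mem[0x15..0x16] <- [3b 72]
D2: mem[0x14..0x17] <- [72 c1 24 18]
D3: mem[0x0c..0x0d] <- [2c c0]
D4: mem[0x18..0x1a] <- [8c 72 c1]
query mem[0x19]=0x72, mem[0x18]=0x8c, mem[0x07]=0xc1, mem[0x1a]=0xc1, mem[0x1b]=0x72

MEM[0x19,0x18,0x07,0x1a,0x1b] = 72 8c c1 c1 72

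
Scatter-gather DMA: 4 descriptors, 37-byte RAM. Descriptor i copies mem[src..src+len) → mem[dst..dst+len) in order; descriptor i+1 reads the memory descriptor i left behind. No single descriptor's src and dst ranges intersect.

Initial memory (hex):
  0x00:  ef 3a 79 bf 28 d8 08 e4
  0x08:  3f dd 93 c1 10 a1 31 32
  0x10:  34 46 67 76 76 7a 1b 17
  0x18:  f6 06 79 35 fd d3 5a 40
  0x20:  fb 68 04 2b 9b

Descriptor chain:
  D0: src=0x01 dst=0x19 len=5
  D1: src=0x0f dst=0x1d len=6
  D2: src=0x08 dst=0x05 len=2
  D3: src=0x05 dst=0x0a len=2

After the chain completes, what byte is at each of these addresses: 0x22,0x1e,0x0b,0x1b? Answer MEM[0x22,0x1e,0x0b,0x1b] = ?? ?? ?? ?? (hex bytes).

  after D0: wrote 5B at 0x19 = 3a79bf28d8
  after D1: wrote 6B at 0x1d = 323446677676
  after D2: wrote 2B at 0x05 = 3fdd
  after D3: wrote 2B at 0x0a = 3fdd
query mem[0x22]=0x76, mem[0x1e]=0x34, mem[0x0b]=0xdd, mem[0x1b]=0xbf

MEM[0x22,0x1e,0x0b,0x1b] = 76 34 dd bf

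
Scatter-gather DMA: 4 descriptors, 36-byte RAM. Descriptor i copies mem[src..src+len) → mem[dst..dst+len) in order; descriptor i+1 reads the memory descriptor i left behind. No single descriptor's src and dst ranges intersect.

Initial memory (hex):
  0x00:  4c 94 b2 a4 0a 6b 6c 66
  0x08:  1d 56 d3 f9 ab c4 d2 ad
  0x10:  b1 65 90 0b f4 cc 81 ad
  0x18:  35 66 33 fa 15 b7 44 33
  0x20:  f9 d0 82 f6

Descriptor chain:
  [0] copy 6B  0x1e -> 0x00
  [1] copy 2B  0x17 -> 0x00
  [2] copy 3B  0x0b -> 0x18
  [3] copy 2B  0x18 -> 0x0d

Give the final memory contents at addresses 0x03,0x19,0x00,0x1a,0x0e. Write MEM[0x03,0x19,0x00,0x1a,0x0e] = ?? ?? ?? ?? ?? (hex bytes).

D0: mem[0x00..0x05] <- [44 33 f9 d0 82 f6]
D1: mem[0x00..0x01] <- [ad 35]
D2: mem[0x18..0x1a] <- [f9 ab c4]
D3: mem[0x0d..0x0e] <- [f9 ab]
query mem[0x03]=0xd0, mem[0x19]=0xab, mem[0x00]=0xad, mem[0x1a]=0xc4, mem[0x0e]=0xab

MEM[0x03,0x19,0x00,0x1a,0x0e] = d0 ab ad c4 ab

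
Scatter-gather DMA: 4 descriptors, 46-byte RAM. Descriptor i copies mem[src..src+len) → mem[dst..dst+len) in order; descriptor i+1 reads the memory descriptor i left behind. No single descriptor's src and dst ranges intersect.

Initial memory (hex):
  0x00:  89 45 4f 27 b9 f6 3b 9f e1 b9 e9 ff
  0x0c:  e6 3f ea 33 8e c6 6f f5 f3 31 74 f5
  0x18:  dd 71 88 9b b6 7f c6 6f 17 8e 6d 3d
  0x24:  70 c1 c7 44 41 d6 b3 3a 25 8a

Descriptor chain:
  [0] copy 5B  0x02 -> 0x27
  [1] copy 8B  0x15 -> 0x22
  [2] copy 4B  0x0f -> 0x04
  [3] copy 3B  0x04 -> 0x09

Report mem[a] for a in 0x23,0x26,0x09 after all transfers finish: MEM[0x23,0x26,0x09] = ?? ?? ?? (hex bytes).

#0 dst[0x27+5] := {0x4f,0x27,0xb9,0xf6,0x3b}
#1 dst[0x22+8] := {0x31,0x74,0xf5,0xdd,0x71,0x88,0x9b,0xb6}
#2 dst[0x04+4] := {0x33,0x8e,0xc6,0x6f}
#3 dst[0x09+3] := {0x33,0x8e,0xc6}
query mem[0x23]=0x74, mem[0x26]=0x71, mem[0x09]=0x33

MEM[0x23,0x26,0x09] = 74 71 33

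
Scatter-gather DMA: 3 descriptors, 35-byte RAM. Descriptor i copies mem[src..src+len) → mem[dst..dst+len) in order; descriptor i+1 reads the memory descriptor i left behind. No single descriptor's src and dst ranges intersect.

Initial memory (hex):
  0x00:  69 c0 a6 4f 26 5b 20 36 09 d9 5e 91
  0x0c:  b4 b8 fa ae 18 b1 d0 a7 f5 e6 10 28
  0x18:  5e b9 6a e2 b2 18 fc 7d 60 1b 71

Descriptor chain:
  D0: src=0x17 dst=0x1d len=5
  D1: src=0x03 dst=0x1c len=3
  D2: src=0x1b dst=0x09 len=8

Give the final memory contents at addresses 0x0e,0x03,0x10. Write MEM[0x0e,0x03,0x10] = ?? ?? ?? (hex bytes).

MEM[0x0e,0x03,0x10] = 6a 4f 71

D0: mem[0x1d..0x21] <- [28 5e b9 6a e2]
D1: mem[0x1c..0x1e] <- [4f 26 5b]
D2: mem[0x09..0x10] <- [e2 4f 26 5b b9 6a e2 71]
query mem[0x0e]=0x6a, mem[0x03]=0x4f, mem[0x10]=0x71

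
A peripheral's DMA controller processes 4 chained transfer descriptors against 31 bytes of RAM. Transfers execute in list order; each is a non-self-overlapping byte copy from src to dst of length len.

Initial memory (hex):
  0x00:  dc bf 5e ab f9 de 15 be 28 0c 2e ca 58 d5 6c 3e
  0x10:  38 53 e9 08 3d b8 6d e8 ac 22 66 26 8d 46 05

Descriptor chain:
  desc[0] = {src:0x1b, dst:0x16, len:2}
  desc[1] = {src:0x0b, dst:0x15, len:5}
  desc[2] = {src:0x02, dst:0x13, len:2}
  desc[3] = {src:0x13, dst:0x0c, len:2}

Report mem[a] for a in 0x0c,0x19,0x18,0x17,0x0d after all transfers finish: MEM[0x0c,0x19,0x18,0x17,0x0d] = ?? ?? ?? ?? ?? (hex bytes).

MEM[0x0c,0x19,0x18,0x17,0x0d] = 5e 3e 6c d5 ab

[0] 0x1b->0x16 len=2 : 26 8d
[1] 0x0b->0x15 len=5 : ca 58 d5 6c 3e
[2] 0x02->0x13 len=2 : 5e ab
[3] 0x13->0x0c len=2 : 5e ab
query mem[0x0c]=0x5e, mem[0x19]=0x3e, mem[0x18]=0x6c, mem[0x17]=0xd5, mem[0x0d]=0xab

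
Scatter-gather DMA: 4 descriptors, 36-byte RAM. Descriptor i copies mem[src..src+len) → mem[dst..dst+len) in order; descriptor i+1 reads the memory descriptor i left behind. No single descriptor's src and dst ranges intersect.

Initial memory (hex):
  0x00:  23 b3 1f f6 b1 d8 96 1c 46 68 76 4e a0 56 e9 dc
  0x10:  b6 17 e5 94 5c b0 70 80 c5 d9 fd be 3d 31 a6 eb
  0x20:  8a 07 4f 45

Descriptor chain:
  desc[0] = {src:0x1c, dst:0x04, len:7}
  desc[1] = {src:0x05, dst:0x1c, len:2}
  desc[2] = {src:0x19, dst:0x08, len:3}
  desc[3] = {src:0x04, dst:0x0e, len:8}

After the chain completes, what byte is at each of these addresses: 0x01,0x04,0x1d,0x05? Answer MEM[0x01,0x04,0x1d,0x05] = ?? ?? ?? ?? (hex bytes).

D0: mem[0x04..0x0a] <- [3d 31 a6 eb 8a 07 4f]
D1: mem[0x1c..0x1d] <- [31 a6]
D2: mem[0x08..0x0a] <- [d9 fd be]
D3: mem[0x0e..0x15] <- [3d 31 a6 eb d9 fd be 4e]
query mem[0x01]=0xb3, mem[0x04]=0x3d, mem[0x1d]=0xa6, mem[0x05]=0x31

MEM[0x01,0x04,0x1d,0x05] = b3 3d a6 31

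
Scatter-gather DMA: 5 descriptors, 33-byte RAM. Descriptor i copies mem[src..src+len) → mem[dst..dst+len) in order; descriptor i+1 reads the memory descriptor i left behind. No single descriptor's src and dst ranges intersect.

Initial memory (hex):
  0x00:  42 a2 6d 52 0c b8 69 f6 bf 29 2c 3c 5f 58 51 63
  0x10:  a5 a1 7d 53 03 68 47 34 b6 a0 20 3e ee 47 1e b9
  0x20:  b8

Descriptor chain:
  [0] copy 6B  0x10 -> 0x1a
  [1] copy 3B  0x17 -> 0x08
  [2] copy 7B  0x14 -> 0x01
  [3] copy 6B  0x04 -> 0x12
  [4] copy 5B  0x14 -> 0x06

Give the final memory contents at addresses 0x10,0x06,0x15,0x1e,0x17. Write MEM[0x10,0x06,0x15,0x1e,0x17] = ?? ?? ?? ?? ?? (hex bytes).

D0: mem[0x1a..0x1f] <- [a5 a1 7d 53 03 68]
D1: mem[0x08..0x0a] <- [34 b6 a0]
D2: mem[0x01..0x07] <- [03 68 47 34 b6 a0 a5]
D3: mem[0x12..0x17] <- [34 b6 a0 a5 34 b6]
D4: mem[0x06..0x0a] <- [a0 a5 34 b6 b6]
query mem[0x10]=0xa5, mem[0x06]=0xa0, mem[0x15]=0xa5, mem[0x1e]=0x03, mem[0x17]=0xb6

MEM[0x10,0x06,0x15,0x1e,0x17] = a5 a0 a5 03 b6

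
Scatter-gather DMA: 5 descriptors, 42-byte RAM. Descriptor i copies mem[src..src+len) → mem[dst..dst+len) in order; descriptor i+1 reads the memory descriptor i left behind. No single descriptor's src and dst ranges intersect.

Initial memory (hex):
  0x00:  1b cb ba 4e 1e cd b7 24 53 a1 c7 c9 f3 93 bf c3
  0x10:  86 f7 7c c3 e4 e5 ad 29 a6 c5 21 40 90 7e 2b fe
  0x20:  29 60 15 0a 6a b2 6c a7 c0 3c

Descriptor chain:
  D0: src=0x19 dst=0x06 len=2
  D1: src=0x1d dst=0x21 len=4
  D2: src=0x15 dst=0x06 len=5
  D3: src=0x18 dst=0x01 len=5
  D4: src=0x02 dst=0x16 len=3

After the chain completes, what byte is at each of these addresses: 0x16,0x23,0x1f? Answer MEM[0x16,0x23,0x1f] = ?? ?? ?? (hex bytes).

MEM[0x16,0x23,0x1f] = c5 fe fe

  after D0: wrote 2B at 0x06 = c521
  after D1: wrote 4B at 0x21 = 7e2bfe29
  after D2: wrote 5B at 0x06 = e5ad29a6c5
  after D3: wrote 5B at 0x01 = a6c5214090
  after D4: wrote 3B at 0x16 = c52140
query mem[0x16]=0xc5, mem[0x23]=0xfe, mem[0x1f]=0xfe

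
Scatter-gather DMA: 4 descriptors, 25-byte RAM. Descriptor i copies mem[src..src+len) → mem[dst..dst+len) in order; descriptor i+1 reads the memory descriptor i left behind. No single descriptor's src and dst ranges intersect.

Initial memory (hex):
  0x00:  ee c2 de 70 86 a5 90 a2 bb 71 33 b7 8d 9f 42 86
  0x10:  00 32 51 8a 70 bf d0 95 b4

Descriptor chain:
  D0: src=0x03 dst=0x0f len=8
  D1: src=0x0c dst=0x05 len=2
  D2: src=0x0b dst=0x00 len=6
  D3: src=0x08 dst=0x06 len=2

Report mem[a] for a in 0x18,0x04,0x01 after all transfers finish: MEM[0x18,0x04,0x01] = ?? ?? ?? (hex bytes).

MEM[0x18,0x04,0x01] = b4 70 8d

[0] 0x03->0x0f len=8 : 70 86 a5 90 a2 bb 71 33
[1] 0x0c->0x05 len=2 : 8d 9f
[2] 0x0b->0x00 len=6 : b7 8d 9f 42 70 86
[3] 0x08->0x06 len=2 : bb 71
query mem[0x18]=0xb4, mem[0x04]=0x70, mem[0x01]=0x8d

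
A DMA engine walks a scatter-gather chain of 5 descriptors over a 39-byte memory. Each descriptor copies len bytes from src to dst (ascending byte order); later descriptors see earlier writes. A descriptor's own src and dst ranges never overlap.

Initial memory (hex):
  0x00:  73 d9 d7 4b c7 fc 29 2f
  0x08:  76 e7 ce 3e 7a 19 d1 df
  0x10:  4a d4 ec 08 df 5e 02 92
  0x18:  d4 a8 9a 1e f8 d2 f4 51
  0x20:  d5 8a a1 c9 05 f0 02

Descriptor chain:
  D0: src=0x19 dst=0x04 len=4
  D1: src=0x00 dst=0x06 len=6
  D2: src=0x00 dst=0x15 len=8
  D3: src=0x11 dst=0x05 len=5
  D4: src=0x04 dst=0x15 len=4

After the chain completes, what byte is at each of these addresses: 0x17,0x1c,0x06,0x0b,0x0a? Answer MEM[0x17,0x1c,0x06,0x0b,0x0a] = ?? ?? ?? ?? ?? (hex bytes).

D0: mem[0x04..0x07] <- [a8 9a 1e f8]
D1: mem[0x06..0x0b] <- [73 d9 d7 4b a8 9a]
D2: mem[0x15..0x1c] <- [73 d9 d7 4b a8 9a 73 d9]
D3: mem[0x05..0x09] <- [d4 ec 08 df 73]
D4: mem[0x15..0x18] <- [a8 d4 ec 08]
query mem[0x17]=0xec, mem[0x1c]=0xd9, mem[0x06]=0xec, mem[0x0b]=0x9a, mem[0x0a]=0xa8

MEM[0x17,0x1c,0x06,0x0b,0x0a] = ec d9 ec 9a a8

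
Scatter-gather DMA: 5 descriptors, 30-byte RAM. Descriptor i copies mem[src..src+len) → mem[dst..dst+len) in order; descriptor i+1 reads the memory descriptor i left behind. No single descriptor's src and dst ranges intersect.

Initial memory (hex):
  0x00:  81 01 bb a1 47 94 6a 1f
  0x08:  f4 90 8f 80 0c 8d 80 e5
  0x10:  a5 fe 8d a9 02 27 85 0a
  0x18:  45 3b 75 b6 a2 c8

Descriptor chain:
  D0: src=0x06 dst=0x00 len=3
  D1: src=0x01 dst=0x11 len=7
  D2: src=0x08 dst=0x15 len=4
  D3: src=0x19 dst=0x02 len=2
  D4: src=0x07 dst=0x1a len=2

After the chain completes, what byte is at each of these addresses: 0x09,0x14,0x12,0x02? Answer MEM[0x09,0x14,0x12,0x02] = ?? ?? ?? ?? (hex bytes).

MEM[0x09,0x14,0x12,0x02] = 90 47 f4 3b

D0: mem[0x00..0x02] <- [6a 1f f4]
D1: mem[0x11..0x17] <- [1f f4 a1 47 94 6a 1f]
D2: mem[0x15..0x18] <- [f4 90 8f 80]
D3: mem[0x02..0x03] <- [3b 75]
D4: mem[0x1a..0x1b] <- [1f f4]
query mem[0x09]=0x90, mem[0x14]=0x47, mem[0x12]=0xf4, mem[0x02]=0x3b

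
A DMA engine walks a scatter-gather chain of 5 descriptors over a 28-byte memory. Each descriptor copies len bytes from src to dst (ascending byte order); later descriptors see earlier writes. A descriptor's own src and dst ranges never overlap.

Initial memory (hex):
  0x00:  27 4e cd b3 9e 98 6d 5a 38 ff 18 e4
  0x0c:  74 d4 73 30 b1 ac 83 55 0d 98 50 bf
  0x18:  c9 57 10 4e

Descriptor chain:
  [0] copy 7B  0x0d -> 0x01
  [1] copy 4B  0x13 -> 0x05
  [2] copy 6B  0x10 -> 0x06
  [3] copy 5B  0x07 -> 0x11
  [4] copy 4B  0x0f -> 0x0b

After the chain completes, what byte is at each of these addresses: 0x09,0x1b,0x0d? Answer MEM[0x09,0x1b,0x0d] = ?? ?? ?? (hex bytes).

D0: mem[0x01..0x07] <- [d4 73 30 b1 ac 83 55]
D1: mem[0x05..0x08] <- [55 0d 98 50]
D2: mem[0x06..0x0b] <- [b1 ac 83 55 0d 98]
D3: mem[0x11..0x15] <- [ac 83 55 0d 98]
D4: mem[0x0b..0x0e] <- [30 b1 ac 83]
query mem[0x09]=0x55, mem[0x1b]=0x4e, mem[0x0d]=0xac

MEM[0x09,0x1b,0x0d] = 55 4e ac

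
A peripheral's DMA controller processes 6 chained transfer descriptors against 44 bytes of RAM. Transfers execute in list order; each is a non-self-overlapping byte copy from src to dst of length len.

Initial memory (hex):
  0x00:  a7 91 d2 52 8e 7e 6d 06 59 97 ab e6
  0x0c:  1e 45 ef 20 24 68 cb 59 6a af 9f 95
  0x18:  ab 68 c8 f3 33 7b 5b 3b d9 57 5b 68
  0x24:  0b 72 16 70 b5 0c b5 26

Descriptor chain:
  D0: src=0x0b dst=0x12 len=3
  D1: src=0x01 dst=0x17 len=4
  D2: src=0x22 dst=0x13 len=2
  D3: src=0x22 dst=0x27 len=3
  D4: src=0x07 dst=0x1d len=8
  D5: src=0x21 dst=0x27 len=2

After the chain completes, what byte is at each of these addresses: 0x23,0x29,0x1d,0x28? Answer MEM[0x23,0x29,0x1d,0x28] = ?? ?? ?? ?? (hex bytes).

D0: mem[0x12..0x14] <- [e6 1e 45]
D1: mem[0x17..0x1a] <- [91 d2 52 8e]
D2: mem[0x13..0x14] <- [5b 68]
D3: mem[0x27..0x29] <- [5b 68 0b]
D4: mem[0x1d..0x24] <- [06 59 97 ab e6 1e 45 ef]
D5: mem[0x27..0x28] <- [e6 1e]
query mem[0x23]=0x45, mem[0x29]=0x0b, mem[0x1d]=0x06, mem[0x28]=0x1e

MEM[0x23,0x29,0x1d,0x28] = 45 0b 06 1e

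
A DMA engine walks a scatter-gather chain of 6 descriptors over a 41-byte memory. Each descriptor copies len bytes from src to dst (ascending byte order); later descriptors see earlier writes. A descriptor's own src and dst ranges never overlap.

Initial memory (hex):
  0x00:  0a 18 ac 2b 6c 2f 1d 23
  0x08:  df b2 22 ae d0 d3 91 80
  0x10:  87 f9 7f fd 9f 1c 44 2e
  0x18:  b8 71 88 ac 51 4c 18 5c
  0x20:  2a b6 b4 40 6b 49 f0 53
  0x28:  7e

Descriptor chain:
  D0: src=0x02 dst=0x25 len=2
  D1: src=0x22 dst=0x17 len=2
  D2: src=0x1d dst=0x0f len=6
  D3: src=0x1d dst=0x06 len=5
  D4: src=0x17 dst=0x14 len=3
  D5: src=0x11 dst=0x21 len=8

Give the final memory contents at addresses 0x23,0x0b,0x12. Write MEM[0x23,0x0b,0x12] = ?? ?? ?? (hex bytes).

#0 dst[0x25+2] := {0xac,0x2b}
#1 dst[0x17+2] := {0xb4,0x40}
#2 dst[0x0f+6] := {0x4c,0x18,0x5c,0x2a,0xb6,0xb4}
#3 dst[0x06+5] := {0x4c,0x18,0x5c,0x2a,0xb6}
#4 dst[0x14+3] := {0xb4,0x40,0x71}
#5 dst[0x21+8] := {0x5c,0x2a,0xb6,0xb4,0x40,0x71,0xb4,0x40}
query mem[0x23]=0xb6, mem[0x0b]=0xae, mem[0x12]=0x2a

MEM[0x23,0x0b,0x12] = b6 ae 2a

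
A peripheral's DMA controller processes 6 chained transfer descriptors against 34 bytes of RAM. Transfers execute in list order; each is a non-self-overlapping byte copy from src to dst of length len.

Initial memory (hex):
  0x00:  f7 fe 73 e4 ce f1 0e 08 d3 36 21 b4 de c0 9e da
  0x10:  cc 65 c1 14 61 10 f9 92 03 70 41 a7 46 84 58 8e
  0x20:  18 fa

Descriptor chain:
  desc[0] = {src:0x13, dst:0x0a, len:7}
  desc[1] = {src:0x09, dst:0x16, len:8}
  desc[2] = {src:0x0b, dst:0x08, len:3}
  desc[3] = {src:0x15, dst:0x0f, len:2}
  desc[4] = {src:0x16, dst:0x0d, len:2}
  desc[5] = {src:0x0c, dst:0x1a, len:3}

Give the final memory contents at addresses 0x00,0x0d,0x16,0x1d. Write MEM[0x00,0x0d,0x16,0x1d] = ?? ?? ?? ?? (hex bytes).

MEM[0x00,0x0d,0x16,0x1d] = f7 36 36 70

[0] 0x13->0x0a len=7 : 14 61 10 f9 92 03 70
[1] 0x09->0x16 len=8 : 36 14 61 10 f9 92 03 70
[2] 0x0b->0x08 len=3 : 61 10 f9
[3] 0x15->0x0f len=2 : 10 36
[4] 0x16->0x0d len=2 : 36 14
[5] 0x0c->0x1a len=3 : 10 36 14
query mem[0x00]=0xf7, mem[0x0d]=0x36, mem[0x16]=0x36, mem[0x1d]=0x70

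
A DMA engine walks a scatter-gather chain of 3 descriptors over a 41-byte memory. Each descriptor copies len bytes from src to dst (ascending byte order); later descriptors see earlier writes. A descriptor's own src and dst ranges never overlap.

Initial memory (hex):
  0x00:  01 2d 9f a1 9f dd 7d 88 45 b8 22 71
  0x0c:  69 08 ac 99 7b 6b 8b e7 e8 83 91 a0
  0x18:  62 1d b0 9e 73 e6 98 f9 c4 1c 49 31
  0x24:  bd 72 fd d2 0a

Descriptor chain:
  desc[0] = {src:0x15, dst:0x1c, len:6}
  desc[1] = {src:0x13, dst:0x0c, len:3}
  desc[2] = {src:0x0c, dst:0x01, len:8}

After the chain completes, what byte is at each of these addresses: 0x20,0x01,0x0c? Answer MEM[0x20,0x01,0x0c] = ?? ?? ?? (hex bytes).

D0: mem[0x1c..0x21] <- [83 91 a0 62 1d b0]
D1: mem[0x0c..0x0e] <- [e7 e8 83]
D2: mem[0x01..0x08] <- [e7 e8 83 99 7b 6b 8b e7]
query mem[0x20]=0x1d, mem[0x01]=0xe7, mem[0x0c]=0xe7

MEM[0x20,0x01,0x0c] = 1d e7 e7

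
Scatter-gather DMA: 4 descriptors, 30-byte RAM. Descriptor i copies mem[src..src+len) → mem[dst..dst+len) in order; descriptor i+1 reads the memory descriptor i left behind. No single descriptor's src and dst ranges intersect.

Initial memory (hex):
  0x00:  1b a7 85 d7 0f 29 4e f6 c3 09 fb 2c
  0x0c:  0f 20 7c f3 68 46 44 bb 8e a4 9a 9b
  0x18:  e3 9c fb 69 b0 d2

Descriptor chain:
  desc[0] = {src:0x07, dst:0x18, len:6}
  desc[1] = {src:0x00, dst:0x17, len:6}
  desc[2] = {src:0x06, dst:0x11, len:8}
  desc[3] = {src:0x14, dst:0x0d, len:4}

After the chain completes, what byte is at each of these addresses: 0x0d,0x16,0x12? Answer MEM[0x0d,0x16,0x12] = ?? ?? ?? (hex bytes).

MEM[0x0d,0x16,0x12] = 09 2c f6

  after D0: wrote 6B at 0x18 = f6c309fb2c0f
  after D1: wrote 6B at 0x17 = 1ba785d70f29
  after D2: wrote 8B at 0x11 = 4ef6c309fb2c0f20
  after D3: wrote 4B at 0x0d = 09fb2c0f
query mem[0x0d]=0x09, mem[0x16]=0x2c, mem[0x12]=0xf6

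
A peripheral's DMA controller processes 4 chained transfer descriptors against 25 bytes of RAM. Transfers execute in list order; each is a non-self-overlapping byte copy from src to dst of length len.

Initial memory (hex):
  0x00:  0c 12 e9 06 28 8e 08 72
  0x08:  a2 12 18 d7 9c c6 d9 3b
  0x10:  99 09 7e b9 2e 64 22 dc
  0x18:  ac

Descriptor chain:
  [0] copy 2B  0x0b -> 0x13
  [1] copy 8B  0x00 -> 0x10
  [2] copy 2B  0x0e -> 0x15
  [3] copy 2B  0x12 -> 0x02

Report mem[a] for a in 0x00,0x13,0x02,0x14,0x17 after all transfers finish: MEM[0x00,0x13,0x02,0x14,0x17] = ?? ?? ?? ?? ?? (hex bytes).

MEM[0x00,0x13,0x02,0x14,0x17] = 0c 06 e9 28 72

#0 dst[0x13+2] := {0xd7,0x9c}
#1 dst[0x10+8] := {0x0c,0x12,0xe9,0x06,0x28,0x8e,0x08,0x72}
#2 dst[0x15+2] := {0xd9,0x3b}
#3 dst[0x02+2] := {0xe9,0x06}
query mem[0x00]=0x0c, mem[0x13]=0x06, mem[0x02]=0xe9, mem[0x14]=0x28, mem[0x17]=0x72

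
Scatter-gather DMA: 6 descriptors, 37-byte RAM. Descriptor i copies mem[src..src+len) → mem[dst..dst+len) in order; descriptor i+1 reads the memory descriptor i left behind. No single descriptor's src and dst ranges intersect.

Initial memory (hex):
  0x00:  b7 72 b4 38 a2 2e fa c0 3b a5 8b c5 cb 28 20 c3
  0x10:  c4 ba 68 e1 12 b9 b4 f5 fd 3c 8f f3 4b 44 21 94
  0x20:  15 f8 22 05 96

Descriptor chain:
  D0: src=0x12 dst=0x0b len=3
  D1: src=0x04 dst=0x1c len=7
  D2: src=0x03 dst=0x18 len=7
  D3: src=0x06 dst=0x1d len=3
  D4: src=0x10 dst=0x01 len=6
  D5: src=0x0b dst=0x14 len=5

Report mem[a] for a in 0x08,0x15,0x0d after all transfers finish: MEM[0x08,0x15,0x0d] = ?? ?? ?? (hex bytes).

D0: mem[0x0b..0x0d] <- [68 e1 12]
D1: mem[0x1c..0x22] <- [a2 2e fa c0 3b a5 8b]
D2: mem[0x18..0x1e] <- [38 a2 2e fa c0 3b a5]
D3: mem[0x1d..0x1f] <- [fa c0 3b]
D4: mem[0x01..0x06] <- [c4 ba 68 e1 12 b9]
D5: mem[0x14..0x18] <- [68 e1 12 20 c3]
query mem[0x08]=0x3b, mem[0x15]=0xe1, mem[0x0d]=0x12

MEM[0x08,0x15,0x0d] = 3b e1 12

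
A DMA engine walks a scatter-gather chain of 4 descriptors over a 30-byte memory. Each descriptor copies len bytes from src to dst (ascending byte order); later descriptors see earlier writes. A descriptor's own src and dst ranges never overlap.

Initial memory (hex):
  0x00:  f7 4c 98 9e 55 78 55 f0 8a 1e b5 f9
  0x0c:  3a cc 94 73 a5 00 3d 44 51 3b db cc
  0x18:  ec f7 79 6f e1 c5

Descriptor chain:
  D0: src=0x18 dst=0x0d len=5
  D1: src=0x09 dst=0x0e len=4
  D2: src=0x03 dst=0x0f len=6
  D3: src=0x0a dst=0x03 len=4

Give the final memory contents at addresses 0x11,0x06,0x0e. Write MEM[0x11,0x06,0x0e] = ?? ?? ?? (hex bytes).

MEM[0x11,0x06,0x0e] = 78 ec 1e

D0: mem[0x0d..0x11] <- [ec f7 79 6f e1]
D1: mem[0x0e..0x11] <- [1e b5 f9 3a]
D2: mem[0x0f..0x14] <- [9e 55 78 55 f0 8a]
D3: mem[0x03..0x06] <- [b5 f9 3a ec]
query mem[0x11]=0x78, mem[0x06]=0xec, mem[0x0e]=0x1e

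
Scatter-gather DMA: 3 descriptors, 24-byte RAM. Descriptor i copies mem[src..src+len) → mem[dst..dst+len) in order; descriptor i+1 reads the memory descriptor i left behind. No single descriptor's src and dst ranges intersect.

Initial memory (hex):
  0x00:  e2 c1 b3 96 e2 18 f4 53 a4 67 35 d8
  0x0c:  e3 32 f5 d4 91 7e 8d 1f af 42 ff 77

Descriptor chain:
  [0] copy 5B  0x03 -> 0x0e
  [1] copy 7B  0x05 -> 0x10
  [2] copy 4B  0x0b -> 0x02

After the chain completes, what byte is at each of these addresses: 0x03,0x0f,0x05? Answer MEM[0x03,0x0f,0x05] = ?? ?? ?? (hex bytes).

MEM[0x03,0x0f,0x05] = e3 e2 96

#0 dst[0x0e+5] := {0x96,0xe2,0x18,0xf4,0x53}
#1 dst[0x10+7] := {0x18,0xf4,0x53,0xa4,0x67,0x35,0xd8}
#2 dst[0x02+4] := {0xd8,0xe3,0x32,0x96}
query mem[0x03]=0xe3, mem[0x0f]=0xe2, mem[0x05]=0x96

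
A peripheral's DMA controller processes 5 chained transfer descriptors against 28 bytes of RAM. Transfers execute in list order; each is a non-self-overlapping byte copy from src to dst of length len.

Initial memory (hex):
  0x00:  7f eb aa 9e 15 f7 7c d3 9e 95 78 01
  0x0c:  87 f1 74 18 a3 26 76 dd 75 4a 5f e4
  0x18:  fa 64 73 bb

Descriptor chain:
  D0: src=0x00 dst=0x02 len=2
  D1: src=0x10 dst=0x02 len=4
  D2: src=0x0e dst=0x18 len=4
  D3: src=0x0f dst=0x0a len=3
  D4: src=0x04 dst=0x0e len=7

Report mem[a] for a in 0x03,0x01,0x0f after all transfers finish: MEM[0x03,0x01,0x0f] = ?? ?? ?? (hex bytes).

[0] 0x00->0x02 len=2 : 7f eb
[1] 0x10->0x02 len=4 : a3 26 76 dd
[2] 0x0e->0x18 len=4 : 74 18 a3 26
[3] 0x0f->0x0a len=3 : 18 a3 26
[4] 0x04->0x0e len=7 : 76 dd 7c d3 9e 95 18
query mem[0x03]=0x26, mem[0x01]=0xeb, mem[0x0f]=0xdd

MEM[0x03,0x01,0x0f] = 26 eb dd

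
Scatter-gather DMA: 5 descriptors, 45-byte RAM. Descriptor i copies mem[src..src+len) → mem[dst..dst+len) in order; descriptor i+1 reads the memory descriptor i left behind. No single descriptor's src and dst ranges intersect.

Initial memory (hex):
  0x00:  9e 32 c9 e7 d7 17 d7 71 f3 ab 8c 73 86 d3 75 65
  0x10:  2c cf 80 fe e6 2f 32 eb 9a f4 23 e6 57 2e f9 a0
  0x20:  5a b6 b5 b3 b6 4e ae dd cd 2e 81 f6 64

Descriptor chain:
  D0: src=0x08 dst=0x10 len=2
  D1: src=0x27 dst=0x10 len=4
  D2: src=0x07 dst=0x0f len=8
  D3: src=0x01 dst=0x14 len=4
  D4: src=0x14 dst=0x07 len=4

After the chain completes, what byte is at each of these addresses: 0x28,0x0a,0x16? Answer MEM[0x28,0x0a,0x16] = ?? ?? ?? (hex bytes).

MEM[0x28,0x0a,0x16] = cd d7 e7

[0] 0x08->0x10 len=2 : f3 ab
[1] 0x27->0x10 len=4 : dd cd 2e 81
[2] 0x07->0x0f len=8 : 71 f3 ab 8c 73 86 d3 75
[3] 0x01->0x14 len=4 : 32 c9 e7 d7
[4] 0x14->0x07 len=4 : 32 c9 e7 d7
query mem[0x28]=0xcd, mem[0x0a]=0xd7, mem[0x16]=0xe7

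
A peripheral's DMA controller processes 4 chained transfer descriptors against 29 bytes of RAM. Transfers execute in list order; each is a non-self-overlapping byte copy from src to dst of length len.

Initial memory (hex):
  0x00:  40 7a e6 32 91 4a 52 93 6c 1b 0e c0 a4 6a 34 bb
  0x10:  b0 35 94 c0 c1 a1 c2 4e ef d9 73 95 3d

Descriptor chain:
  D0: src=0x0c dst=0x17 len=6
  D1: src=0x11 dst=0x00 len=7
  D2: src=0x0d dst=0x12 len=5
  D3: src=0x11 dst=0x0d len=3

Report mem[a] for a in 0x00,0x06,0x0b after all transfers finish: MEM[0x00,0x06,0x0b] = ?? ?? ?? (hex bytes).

  after D0: wrote 6B at 0x17 = a46a34bbb035
  after D1: wrote 7B at 0x00 = 3594c0c1a1c2a4
  after D2: wrote 5B at 0x12 = 6a34bbb035
  after D3: wrote 3B at 0x0d = 356a34
query mem[0x00]=0x35, mem[0x06]=0xa4, mem[0x0b]=0xc0

MEM[0x00,0x06,0x0b] = 35 a4 c0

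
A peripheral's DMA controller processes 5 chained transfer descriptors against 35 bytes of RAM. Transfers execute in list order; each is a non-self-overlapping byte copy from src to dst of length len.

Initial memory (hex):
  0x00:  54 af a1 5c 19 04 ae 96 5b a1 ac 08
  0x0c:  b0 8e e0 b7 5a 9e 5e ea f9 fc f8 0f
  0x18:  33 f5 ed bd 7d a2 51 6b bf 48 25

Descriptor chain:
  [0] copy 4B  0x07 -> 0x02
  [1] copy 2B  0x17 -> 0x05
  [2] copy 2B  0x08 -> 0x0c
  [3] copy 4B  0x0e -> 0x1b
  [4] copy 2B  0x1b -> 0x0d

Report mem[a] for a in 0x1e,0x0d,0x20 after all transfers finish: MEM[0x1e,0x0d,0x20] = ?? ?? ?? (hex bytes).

  after D0: wrote 4B at 0x02 = 965ba1ac
  after D1: wrote 2B at 0x05 = 0f33
  after D2: wrote 2B at 0x0c = 5ba1
  after D3: wrote 4B at 0x1b = e0b75a9e
  after D4: wrote 2B at 0x0d = e0b7
query mem[0x1e]=0x9e, mem[0x0d]=0xe0, mem[0x20]=0xbf

MEM[0x1e,0x0d,0x20] = 9e e0 bf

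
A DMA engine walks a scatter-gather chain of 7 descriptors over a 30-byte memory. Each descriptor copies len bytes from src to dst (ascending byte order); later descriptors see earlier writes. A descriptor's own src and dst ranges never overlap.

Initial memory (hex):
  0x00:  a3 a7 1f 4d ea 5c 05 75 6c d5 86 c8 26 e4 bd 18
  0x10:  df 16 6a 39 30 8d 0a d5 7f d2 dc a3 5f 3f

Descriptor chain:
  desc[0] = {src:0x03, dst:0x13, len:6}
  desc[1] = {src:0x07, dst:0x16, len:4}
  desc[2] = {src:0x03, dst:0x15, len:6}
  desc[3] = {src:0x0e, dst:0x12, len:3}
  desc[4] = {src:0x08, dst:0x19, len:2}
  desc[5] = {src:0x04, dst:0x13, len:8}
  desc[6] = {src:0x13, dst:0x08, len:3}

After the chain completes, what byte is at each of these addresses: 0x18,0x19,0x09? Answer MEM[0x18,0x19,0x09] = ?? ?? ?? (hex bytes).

MEM[0x18,0x19,0x09] = d5 86 5c

[0] 0x03->0x13 len=6 : 4d ea 5c 05 75 6c
[1] 0x07->0x16 len=4 : 75 6c d5 86
[2] 0x03->0x15 len=6 : 4d ea 5c 05 75 6c
[3] 0x0e->0x12 len=3 : bd 18 df
[4] 0x08->0x19 len=2 : 6c d5
[5] 0x04->0x13 len=8 : ea 5c 05 75 6c d5 86 c8
[6] 0x13->0x08 len=3 : ea 5c 05
query mem[0x18]=0xd5, mem[0x19]=0x86, mem[0x09]=0x5c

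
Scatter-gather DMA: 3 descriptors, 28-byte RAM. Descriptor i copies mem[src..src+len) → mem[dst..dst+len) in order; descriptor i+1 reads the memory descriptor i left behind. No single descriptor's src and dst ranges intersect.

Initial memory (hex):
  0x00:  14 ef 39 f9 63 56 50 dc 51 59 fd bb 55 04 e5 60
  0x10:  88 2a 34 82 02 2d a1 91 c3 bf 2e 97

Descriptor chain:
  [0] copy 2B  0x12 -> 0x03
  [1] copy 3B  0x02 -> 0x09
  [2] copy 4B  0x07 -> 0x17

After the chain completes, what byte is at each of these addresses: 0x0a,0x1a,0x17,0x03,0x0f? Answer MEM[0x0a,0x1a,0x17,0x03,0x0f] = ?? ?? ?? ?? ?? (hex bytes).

#0 dst[0x03+2] := {0x34,0x82}
#1 dst[0x09+3] := {0x39,0x34,0x82}
#2 dst[0x17+4] := {0xdc,0x51,0x39,0x34}
query mem[0x0a]=0x34, mem[0x1a]=0x34, mem[0x17]=0xdc, mem[0x03]=0x34, mem[0x0f]=0x60

MEM[0x0a,0x1a,0x17,0x03,0x0f] = 34 34 dc 34 60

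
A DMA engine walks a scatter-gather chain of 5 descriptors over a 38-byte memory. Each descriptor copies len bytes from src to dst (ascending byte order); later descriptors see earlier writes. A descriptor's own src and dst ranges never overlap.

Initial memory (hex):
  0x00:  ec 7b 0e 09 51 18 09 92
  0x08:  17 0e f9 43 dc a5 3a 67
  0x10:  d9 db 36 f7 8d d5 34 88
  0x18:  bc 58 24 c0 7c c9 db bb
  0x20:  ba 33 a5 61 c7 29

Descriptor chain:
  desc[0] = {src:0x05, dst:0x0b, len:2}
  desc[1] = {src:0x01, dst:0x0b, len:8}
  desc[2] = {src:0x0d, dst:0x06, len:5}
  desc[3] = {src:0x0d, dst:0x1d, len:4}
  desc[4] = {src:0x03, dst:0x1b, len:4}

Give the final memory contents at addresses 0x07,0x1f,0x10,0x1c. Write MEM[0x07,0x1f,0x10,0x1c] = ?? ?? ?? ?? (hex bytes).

  after D0: wrote 2B at 0x0b = 1809
  after D1: wrote 8B at 0x0b = 7b0e095118099217
  after D2: wrote 5B at 0x06 = 0951180992
  after D3: wrote 4B at 0x1d = 09511809
  after D4: wrote 4B at 0x1b = 09511809
query mem[0x07]=0x51, mem[0x1f]=0x18, mem[0x10]=0x09, mem[0x1c]=0x51

MEM[0x07,0x1f,0x10,0x1c] = 51 18 09 51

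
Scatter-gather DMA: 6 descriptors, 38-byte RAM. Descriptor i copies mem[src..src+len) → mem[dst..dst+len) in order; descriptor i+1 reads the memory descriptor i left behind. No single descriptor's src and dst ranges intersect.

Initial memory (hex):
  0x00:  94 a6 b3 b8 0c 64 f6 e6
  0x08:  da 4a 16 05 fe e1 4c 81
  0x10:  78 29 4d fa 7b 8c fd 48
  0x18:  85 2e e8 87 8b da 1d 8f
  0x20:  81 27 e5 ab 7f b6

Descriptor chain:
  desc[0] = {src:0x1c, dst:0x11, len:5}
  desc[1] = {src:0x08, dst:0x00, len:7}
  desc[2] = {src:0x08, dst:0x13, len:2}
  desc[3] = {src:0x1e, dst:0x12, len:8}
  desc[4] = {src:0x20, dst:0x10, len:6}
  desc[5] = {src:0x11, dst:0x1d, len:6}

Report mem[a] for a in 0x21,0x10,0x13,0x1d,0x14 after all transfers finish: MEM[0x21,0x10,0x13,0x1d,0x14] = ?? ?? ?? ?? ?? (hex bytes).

MEM[0x21,0x10,0x13,0x1d,0x14] = b6 81 ab 27 7f

  after D0: wrote 5B at 0x11 = 8bda1d8f81
  after D1: wrote 7B at 0x00 = da4a1605fee14c
  after D2: wrote 2B at 0x13 = da4a
  after D3: wrote 8B at 0x12 = 1d8f8127e5ab7fb6
  after D4: wrote 6B at 0x10 = 8127e5ab7fb6
  after D5: wrote 6B at 0x1d = 27e5ab7fb6e5
query mem[0x21]=0xb6, mem[0x10]=0x81, mem[0x13]=0xab, mem[0x1d]=0x27, mem[0x14]=0x7f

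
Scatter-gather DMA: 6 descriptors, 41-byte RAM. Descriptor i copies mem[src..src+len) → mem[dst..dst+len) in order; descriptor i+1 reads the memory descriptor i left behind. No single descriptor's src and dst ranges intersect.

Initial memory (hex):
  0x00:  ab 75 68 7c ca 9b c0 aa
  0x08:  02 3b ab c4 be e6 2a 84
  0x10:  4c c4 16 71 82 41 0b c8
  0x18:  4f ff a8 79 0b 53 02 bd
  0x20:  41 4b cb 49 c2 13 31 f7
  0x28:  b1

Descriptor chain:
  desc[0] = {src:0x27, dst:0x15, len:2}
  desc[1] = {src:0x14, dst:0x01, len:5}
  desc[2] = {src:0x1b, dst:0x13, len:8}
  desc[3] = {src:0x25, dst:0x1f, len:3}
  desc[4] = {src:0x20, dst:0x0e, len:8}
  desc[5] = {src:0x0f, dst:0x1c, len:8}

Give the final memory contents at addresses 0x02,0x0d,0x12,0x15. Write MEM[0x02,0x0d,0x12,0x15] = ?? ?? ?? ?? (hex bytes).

MEM[0x02,0x0d,0x12,0x15] = f7 e6 c2 f7

[0] 0x27->0x15 len=2 : f7 b1
[1] 0x14->0x01 len=5 : 82 f7 b1 c8 4f
[2] 0x1b->0x13 len=8 : 79 0b 53 02 bd 41 4b cb
[3] 0x25->0x1f len=3 : 13 31 f7
[4] 0x20->0x0e len=8 : 31 f7 cb 49 c2 13 31 f7
[5] 0x0f->0x1c len=8 : f7 cb 49 c2 13 31 f7 02
query mem[0x02]=0xf7, mem[0x0d]=0xe6, mem[0x12]=0xc2, mem[0x15]=0xf7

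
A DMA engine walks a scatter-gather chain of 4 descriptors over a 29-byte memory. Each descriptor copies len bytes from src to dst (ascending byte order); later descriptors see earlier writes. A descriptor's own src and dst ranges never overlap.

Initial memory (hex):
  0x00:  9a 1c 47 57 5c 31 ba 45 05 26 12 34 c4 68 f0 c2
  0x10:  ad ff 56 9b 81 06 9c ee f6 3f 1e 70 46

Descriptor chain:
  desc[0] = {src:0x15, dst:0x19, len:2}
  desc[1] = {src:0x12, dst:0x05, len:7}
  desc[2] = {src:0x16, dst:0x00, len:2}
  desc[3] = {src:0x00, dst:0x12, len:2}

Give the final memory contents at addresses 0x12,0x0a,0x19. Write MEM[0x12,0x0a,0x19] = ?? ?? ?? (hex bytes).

  after D0: wrote 2B at 0x19 = 069c
  after D1: wrote 7B at 0x05 = 569b81069ceef6
  after D2: wrote 2B at 0x00 = 9cee
  after D3: wrote 2B at 0x12 = 9cee
query mem[0x12]=0x9c, mem[0x0a]=0xee, mem[0x19]=0x06

MEM[0x12,0x0a,0x19] = 9c ee 06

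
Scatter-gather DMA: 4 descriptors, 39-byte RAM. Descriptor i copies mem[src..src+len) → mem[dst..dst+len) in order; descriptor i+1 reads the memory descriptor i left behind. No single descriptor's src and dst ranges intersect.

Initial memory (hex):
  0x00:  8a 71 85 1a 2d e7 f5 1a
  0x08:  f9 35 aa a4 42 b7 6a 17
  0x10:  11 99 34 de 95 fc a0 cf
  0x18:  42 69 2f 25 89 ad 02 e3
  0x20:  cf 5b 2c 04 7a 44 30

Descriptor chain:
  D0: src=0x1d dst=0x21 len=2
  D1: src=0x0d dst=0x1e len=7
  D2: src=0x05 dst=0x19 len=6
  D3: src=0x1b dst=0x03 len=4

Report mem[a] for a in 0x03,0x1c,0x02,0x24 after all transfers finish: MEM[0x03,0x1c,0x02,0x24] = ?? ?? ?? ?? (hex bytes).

MEM[0x03,0x1c,0x02,0x24] = 1a f9 85 de

D0: mem[0x21..0x22] <- [ad 02]
D1: mem[0x1e..0x24] <- [b7 6a 17 11 99 34 de]
D2: mem[0x19..0x1e] <- [e7 f5 1a f9 35 aa]
D3: mem[0x03..0x06] <- [1a f9 35 aa]
query mem[0x03]=0x1a, mem[0x1c]=0xf9, mem[0x02]=0x85, mem[0x24]=0xde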